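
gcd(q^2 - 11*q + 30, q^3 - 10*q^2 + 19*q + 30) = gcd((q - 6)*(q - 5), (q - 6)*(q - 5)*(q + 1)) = q^2 - 11*q + 30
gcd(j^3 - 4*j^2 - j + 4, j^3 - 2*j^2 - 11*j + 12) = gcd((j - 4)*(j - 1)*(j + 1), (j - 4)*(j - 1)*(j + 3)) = j^2 - 5*j + 4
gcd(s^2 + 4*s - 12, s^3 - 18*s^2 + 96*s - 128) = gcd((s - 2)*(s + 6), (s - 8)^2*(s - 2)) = s - 2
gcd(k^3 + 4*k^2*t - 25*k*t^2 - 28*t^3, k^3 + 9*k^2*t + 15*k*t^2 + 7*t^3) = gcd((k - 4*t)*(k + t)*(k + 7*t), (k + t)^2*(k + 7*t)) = k^2 + 8*k*t + 7*t^2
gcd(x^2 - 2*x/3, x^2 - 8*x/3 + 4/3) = x - 2/3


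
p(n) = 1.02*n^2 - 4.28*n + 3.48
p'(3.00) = 1.84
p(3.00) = -0.18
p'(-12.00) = -28.76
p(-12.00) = 201.72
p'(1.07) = -2.10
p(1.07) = 0.07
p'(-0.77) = -5.85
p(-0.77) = 7.38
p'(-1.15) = -6.63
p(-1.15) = 9.75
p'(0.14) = -3.99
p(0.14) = 2.90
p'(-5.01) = -14.50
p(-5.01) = 50.52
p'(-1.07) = -6.46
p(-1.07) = 9.23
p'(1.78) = -0.65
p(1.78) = -0.91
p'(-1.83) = -8.01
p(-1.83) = 14.73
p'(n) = 2.04*n - 4.28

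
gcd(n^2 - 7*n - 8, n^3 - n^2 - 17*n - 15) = n + 1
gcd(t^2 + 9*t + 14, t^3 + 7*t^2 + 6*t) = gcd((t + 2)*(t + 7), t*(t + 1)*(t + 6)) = 1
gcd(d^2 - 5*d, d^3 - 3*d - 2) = 1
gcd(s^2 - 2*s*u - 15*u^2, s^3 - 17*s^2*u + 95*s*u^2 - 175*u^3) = s - 5*u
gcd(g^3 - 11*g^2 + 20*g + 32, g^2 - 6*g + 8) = g - 4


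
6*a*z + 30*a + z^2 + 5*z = (6*a + z)*(z + 5)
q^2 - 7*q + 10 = (q - 5)*(q - 2)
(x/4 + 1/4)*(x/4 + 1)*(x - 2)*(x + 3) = x^4/16 + 3*x^3/8 + 3*x^2/16 - 13*x/8 - 3/2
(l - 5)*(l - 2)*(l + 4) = l^3 - 3*l^2 - 18*l + 40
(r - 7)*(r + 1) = r^2 - 6*r - 7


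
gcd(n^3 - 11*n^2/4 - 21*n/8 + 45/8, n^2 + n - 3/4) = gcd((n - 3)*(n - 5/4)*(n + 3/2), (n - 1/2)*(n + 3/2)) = n + 3/2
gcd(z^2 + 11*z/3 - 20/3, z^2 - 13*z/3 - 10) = 1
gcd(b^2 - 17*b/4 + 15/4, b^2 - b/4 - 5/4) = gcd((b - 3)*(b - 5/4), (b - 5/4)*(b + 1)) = b - 5/4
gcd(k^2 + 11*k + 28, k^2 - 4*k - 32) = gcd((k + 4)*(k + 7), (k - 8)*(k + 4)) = k + 4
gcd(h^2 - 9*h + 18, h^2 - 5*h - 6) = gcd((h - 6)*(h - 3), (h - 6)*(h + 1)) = h - 6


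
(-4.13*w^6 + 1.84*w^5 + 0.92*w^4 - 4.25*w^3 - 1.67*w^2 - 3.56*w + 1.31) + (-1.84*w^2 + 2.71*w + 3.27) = -4.13*w^6 + 1.84*w^5 + 0.92*w^4 - 4.25*w^3 - 3.51*w^2 - 0.85*w + 4.58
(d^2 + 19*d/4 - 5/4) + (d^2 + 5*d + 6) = 2*d^2 + 39*d/4 + 19/4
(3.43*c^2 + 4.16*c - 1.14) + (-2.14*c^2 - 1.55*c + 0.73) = 1.29*c^2 + 2.61*c - 0.41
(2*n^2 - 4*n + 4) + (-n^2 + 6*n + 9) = n^2 + 2*n + 13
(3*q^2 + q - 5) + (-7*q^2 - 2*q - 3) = -4*q^2 - q - 8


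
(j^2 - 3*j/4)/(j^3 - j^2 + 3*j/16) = 4/(4*j - 1)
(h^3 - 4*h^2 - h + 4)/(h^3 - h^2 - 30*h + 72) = (h^2 - 1)/(h^2 + 3*h - 18)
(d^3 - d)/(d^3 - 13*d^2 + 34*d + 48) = d*(d - 1)/(d^2 - 14*d + 48)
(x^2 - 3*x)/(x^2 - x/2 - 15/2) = 2*x/(2*x + 5)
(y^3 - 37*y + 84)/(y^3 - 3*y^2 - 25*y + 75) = (y^2 + 3*y - 28)/(y^2 - 25)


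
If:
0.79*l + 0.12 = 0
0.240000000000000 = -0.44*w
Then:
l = -0.15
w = -0.55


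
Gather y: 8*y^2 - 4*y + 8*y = 8*y^2 + 4*y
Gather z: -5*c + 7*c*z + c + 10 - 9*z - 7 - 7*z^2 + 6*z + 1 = -4*c - 7*z^2 + z*(7*c - 3) + 4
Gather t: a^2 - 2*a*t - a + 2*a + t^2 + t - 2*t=a^2 + a + t^2 + t*(-2*a - 1)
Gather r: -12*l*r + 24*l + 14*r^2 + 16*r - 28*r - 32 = 24*l + 14*r^2 + r*(-12*l - 12) - 32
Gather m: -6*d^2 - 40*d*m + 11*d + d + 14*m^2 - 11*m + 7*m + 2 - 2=-6*d^2 + 12*d + 14*m^2 + m*(-40*d - 4)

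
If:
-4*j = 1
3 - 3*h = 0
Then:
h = 1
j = -1/4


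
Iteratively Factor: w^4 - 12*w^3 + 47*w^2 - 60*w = (w - 4)*(w^3 - 8*w^2 + 15*w) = (w - 5)*(w - 4)*(w^2 - 3*w) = w*(w - 5)*(w - 4)*(w - 3)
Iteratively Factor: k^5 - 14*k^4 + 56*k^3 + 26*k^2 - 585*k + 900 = (k - 4)*(k^4 - 10*k^3 + 16*k^2 + 90*k - 225) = (k - 5)*(k - 4)*(k^3 - 5*k^2 - 9*k + 45) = (k - 5)*(k - 4)*(k - 3)*(k^2 - 2*k - 15) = (k - 5)*(k - 4)*(k - 3)*(k + 3)*(k - 5)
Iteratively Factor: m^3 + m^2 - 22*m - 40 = (m + 4)*(m^2 - 3*m - 10) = (m - 5)*(m + 4)*(m + 2)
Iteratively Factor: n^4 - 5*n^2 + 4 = (n + 1)*(n^3 - n^2 - 4*n + 4) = (n + 1)*(n + 2)*(n^2 - 3*n + 2) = (n - 2)*(n + 1)*(n + 2)*(n - 1)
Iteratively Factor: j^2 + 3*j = (j)*(j + 3)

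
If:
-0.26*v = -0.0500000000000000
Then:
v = 0.19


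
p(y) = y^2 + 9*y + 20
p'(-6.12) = -3.24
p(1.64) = 37.45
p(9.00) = 182.00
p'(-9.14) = -9.28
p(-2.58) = 3.44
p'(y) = 2*y + 9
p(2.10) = 43.31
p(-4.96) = -0.04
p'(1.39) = 11.78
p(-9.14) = 21.28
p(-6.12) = 2.37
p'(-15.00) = -21.00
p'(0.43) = 9.86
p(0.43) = 24.05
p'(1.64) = 12.28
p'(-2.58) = 3.84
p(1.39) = 34.44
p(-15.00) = 110.00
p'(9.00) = 27.00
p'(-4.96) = -0.92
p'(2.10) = 13.20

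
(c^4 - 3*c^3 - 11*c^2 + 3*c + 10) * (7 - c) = -c^5 + 10*c^4 - 10*c^3 - 80*c^2 + 11*c + 70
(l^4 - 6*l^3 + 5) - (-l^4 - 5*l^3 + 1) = 2*l^4 - l^3 + 4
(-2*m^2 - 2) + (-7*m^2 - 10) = -9*m^2 - 12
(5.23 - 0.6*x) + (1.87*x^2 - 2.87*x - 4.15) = 1.87*x^2 - 3.47*x + 1.08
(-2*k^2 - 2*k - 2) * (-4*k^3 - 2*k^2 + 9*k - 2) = 8*k^5 + 12*k^4 - 6*k^3 - 10*k^2 - 14*k + 4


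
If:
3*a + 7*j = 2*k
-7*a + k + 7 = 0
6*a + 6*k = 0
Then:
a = 7/8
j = -5/8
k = -7/8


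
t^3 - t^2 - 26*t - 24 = (t - 6)*(t + 1)*(t + 4)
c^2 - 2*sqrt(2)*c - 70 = (c - 7*sqrt(2))*(c + 5*sqrt(2))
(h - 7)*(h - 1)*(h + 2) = h^3 - 6*h^2 - 9*h + 14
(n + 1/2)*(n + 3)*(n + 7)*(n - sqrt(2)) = n^4 - sqrt(2)*n^3 + 21*n^3/2 - 21*sqrt(2)*n^2/2 + 26*n^2 - 26*sqrt(2)*n + 21*n/2 - 21*sqrt(2)/2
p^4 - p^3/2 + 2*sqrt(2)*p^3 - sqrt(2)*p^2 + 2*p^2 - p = p*(p - 1/2)*(p + sqrt(2))^2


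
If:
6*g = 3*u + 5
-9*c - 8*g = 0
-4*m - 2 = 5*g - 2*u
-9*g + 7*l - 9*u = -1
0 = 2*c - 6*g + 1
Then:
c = -4/35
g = 9/70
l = -877/490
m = -1147/840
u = -148/105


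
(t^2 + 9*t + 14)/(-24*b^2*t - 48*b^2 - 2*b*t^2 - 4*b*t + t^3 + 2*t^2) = (t + 7)/(-24*b^2 - 2*b*t + t^2)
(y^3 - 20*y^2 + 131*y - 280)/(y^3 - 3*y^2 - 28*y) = (y^2 - 13*y + 40)/(y*(y + 4))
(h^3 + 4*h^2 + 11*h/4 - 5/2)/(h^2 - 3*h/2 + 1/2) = (h^2 + 9*h/2 + 5)/(h - 1)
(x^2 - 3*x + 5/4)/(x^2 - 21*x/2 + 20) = (x - 1/2)/(x - 8)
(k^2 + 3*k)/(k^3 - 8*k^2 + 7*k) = (k + 3)/(k^2 - 8*k + 7)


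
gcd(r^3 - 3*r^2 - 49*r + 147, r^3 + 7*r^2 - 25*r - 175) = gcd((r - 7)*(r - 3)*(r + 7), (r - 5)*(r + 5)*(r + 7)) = r + 7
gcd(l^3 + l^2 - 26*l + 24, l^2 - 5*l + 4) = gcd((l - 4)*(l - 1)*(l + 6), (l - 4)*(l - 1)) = l^2 - 5*l + 4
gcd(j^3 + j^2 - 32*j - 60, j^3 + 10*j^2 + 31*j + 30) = j^2 + 7*j + 10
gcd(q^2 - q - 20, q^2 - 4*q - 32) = q + 4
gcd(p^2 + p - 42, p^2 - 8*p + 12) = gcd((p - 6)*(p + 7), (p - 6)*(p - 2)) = p - 6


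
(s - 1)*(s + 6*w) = s^2 + 6*s*w - s - 6*w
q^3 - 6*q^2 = q^2*(q - 6)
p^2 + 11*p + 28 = (p + 4)*(p + 7)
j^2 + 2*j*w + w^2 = (j + w)^2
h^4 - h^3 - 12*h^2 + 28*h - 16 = (h - 2)^2*(h - 1)*(h + 4)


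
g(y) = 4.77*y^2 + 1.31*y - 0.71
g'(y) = 9.54*y + 1.31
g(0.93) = 4.63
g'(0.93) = 10.18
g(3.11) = 49.50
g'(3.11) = 30.98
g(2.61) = 35.20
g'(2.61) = 26.21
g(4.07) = 83.64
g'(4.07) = 40.14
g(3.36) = 57.54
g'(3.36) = 33.36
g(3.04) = 47.35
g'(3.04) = 30.31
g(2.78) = 39.80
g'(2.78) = 27.83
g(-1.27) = 5.32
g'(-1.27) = -10.81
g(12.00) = 701.89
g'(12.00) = 115.79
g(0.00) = -0.71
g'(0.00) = 1.31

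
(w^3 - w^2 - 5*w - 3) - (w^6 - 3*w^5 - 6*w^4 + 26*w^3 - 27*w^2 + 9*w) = -w^6 + 3*w^5 + 6*w^4 - 25*w^3 + 26*w^2 - 14*w - 3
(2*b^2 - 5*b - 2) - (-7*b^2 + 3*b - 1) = 9*b^2 - 8*b - 1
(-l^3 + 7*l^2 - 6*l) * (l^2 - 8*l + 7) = -l^5 + 15*l^4 - 69*l^3 + 97*l^2 - 42*l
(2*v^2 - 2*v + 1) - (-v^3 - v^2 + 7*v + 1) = v^3 + 3*v^2 - 9*v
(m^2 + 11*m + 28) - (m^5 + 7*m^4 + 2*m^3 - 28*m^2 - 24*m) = -m^5 - 7*m^4 - 2*m^3 + 29*m^2 + 35*m + 28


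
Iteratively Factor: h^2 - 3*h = (h - 3)*(h)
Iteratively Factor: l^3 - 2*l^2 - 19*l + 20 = (l - 5)*(l^2 + 3*l - 4) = (l - 5)*(l - 1)*(l + 4)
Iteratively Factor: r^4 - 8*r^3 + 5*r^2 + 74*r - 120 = (r - 5)*(r^3 - 3*r^2 - 10*r + 24) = (r - 5)*(r + 3)*(r^2 - 6*r + 8) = (r - 5)*(r - 2)*(r + 3)*(r - 4)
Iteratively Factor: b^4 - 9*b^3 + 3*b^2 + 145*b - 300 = (b + 4)*(b^3 - 13*b^2 + 55*b - 75) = (b - 5)*(b + 4)*(b^2 - 8*b + 15) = (b - 5)*(b - 3)*(b + 4)*(b - 5)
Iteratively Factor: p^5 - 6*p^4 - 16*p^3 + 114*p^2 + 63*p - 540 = (p + 3)*(p^4 - 9*p^3 + 11*p^2 + 81*p - 180) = (p - 5)*(p + 3)*(p^3 - 4*p^2 - 9*p + 36) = (p - 5)*(p - 4)*(p + 3)*(p^2 - 9) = (p - 5)*(p - 4)*(p + 3)^2*(p - 3)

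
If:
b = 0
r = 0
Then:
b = 0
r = 0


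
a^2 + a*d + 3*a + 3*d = (a + 3)*(a + d)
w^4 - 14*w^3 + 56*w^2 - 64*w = w*(w - 8)*(w - 4)*(w - 2)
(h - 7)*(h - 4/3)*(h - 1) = h^3 - 28*h^2/3 + 53*h/3 - 28/3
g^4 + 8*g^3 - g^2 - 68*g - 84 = (g - 3)*(g + 2)^2*(g + 7)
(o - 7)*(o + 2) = o^2 - 5*o - 14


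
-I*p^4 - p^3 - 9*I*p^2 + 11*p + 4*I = (p - 4*I)*(p + I)^2*(-I*p + 1)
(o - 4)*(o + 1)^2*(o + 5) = o^4 + 3*o^3 - 17*o^2 - 39*o - 20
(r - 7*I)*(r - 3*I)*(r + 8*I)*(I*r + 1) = I*r^4 + 3*r^3 + 57*I*r^2 + 227*r - 168*I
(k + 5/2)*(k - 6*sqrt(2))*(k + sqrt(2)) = k^3 - 5*sqrt(2)*k^2 + 5*k^2/2 - 25*sqrt(2)*k/2 - 12*k - 30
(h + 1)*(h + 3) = h^2 + 4*h + 3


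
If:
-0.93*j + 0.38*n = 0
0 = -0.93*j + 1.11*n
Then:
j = 0.00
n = 0.00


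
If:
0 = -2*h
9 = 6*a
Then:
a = 3/2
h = 0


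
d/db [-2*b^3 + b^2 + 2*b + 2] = -6*b^2 + 2*b + 2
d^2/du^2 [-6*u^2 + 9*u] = -12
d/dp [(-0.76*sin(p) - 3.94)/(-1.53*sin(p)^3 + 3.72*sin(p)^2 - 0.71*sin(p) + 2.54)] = (-2.3256*sin(p)^3 - 15.2574*sin(p)^2 + 29.3136*sin(p) - 4.7278)*cos(p)/(2.3409*sin(p)^6 - 11.3832*sin(p)^5 + 16.011*sin(p)^4 - 13.0548*sin(p)^3 + 19.4017*sin(p)^2 - 3.6068*sin(p) + 6.4516)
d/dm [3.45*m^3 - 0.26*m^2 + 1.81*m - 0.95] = 10.35*m^2 - 0.52*m + 1.81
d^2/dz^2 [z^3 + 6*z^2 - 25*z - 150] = 6*z + 12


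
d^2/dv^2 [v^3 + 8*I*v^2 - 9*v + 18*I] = 6*v + 16*I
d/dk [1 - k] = -1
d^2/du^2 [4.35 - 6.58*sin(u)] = 6.58*sin(u)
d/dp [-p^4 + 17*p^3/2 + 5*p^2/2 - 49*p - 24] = -4*p^3 + 51*p^2/2 + 5*p - 49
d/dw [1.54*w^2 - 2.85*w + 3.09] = 3.08*w - 2.85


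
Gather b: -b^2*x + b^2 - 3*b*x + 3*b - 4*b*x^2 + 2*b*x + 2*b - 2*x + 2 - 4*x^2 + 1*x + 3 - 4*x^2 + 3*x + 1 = b^2*(1 - x) + b*(-4*x^2 - x + 5) - 8*x^2 + 2*x + 6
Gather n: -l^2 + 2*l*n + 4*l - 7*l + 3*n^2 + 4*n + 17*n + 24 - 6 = -l^2 - 3*l + 3*n^2 + n*(2*l + 21) + 18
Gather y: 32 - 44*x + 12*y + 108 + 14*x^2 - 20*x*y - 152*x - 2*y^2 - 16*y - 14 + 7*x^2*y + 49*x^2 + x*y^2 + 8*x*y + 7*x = 63*x^2 - 189*x + y^2*(x - 2) + y*(7*x^2 - 12*x - 4) + 126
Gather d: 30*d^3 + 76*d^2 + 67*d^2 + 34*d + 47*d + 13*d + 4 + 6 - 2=30*d^3 + 143*d^2 + 94*d + 8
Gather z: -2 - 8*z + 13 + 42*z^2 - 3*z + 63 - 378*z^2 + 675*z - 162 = -336*z^2 + 664*z - 88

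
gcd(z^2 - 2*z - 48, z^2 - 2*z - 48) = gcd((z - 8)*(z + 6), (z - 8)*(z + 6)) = z^2 - 2*z - 48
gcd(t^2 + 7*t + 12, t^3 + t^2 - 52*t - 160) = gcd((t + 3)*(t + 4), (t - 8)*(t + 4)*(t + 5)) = t + 4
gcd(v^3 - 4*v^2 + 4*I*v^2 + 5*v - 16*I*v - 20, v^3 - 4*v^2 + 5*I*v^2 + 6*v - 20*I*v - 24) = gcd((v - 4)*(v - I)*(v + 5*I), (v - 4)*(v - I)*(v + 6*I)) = v^2 + v*(-4 - I) + 4*I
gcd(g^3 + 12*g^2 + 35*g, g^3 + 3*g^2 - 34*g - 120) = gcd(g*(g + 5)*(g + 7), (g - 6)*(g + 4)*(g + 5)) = g + 5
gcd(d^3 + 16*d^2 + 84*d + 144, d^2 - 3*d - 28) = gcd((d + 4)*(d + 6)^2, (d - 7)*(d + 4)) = d + 4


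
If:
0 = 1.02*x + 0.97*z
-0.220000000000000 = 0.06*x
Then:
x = -3.67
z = 3.86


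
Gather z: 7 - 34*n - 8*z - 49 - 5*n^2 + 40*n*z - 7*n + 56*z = -5*n^2 - 41*n + z*(40*n + 48) - 42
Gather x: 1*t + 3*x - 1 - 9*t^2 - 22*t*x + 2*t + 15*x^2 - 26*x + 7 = -9*t^2 + 3*t + 15*x^2 + x*(-22*t - 23) + 6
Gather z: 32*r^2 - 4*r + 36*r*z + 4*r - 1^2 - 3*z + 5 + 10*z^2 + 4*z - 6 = 32*r^2 + 10*z^2 + z*(36*r + 1) - 2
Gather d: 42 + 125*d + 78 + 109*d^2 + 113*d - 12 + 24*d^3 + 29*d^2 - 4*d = 24*d^3 + 138*d^2 + 234*d + 108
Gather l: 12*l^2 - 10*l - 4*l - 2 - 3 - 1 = 12*l^2 - 14*l - 6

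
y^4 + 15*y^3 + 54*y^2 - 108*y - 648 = (y - 3)*(y + 6)^3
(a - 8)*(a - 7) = a^2 - 15*a + 56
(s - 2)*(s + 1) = s^2 - s - 2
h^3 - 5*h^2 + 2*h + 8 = (h - 4)*(h - 2)*(h + 1)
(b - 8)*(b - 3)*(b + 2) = b^3 - 9*b^2 + 2*b + 48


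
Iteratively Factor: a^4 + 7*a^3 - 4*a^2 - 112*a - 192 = (a + 3)*(a^3 + 4*a^2 - 16*a - 64) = (a + 3)*(a + 4)*(a^2 - 16) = (a + 3)*(a + 4)^2*(a - 4)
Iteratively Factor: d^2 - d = (d)*(d - 1)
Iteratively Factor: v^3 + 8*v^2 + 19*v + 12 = (v + 1)*(v^2 + 7*v + 12) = (v + 1)*(v + 3)*(v + 4)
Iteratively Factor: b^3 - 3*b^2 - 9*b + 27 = (b - 3)*(b^2 - 9) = (b - 3)^2*(b + 3)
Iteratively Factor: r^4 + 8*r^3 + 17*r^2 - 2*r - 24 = (r + 3)*(r^3 + 5*r^2 + 2*r - 8) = (r + 3)*(r + 4)*(r^2 + r - 2) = (r - 1)*(r + 3)*(r + 4)*(r + 2)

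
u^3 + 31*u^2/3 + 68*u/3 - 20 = (u - 2/3)*(u + 5)*(u + 6)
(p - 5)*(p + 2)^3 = p^4 + p^3 - 18*p^2 - 52*p - 40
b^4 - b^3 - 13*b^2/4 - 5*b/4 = b*(b - 5/2)*(b + 1/2)*(b + 1)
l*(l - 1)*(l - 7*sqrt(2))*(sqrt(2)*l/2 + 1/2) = sqrt(2)*l^4/2 - 13*l^3/2 - sqrt(2)*l^3/2 - 7*sqrt(2)*l^2/2 + 13*l^2/2 + 7*sqrt(2)*l/2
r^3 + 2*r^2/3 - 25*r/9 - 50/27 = (r - 5/3)*(r + 2/3)*(r + 5/3)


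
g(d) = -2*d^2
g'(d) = -4*d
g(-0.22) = -0.10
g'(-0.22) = 0.88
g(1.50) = -4.50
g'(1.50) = -6.00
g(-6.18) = -76.38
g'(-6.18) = 24.72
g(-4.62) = -42.69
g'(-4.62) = 18.48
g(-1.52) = -4.62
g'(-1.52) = 6.08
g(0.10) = -0.02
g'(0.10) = -0.40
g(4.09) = -33.46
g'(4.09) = -16.36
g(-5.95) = -70.80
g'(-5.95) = 23.80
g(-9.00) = -162.00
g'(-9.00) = 36.00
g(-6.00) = -72.00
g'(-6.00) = 24.00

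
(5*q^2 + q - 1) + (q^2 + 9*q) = 6*q^2 + 10*q - 1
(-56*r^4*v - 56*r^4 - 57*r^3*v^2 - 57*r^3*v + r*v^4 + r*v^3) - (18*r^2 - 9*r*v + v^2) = -56*r^4*v - 56*r^4 - 57*r^3*v^2 - 57*r^3*v - 18*r^2 + r*v^4 + r*v^3 + 9*r*v - v^2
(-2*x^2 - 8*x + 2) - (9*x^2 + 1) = -11*x^2 - 8*x + 1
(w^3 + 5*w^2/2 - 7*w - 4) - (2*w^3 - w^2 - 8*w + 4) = -w^3 + 7*w^2/2 + w - 8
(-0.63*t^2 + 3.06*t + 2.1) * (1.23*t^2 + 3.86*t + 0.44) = -0.7749*t^4 + 1.332*t^3 + 14.1174*t^2 + 9.4524*t + 0.924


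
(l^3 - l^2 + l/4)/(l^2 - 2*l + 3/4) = l*(2*l - 1)/(2*l - 3)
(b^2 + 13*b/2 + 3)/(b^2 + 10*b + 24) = (b + 1/2)/(b + 4)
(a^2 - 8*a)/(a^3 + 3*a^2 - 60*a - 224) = a/(a^2 + 11*a + 28)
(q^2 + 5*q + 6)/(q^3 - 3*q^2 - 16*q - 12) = (q + 3)/(q^2 - 5*q - 6)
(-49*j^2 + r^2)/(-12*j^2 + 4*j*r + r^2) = (-49*j^2 + r^2)/(-12*j^2 + 4*j*r + r^2)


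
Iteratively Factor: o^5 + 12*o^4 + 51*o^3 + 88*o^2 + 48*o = (o + 4)*(o^4 + 8*o^3 + 19*o^2 + 12*o) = (o + 3)*(o + 4)*(o^3 + 5*o^2 + 4*o) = (o + 3)*(o + 4)^2*(o^2 + o) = (o + 1)*(o + 3)*(o + 4)^2*(o)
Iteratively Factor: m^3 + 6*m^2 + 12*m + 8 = (m + 2)*(m^2 + 4*m + 4) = (m + 2)^2*(m + 2)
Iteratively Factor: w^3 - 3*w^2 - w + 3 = (w - 1)*(w^2 - 2*w - 3) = (w - 3)*(w - 1)*(w + 1)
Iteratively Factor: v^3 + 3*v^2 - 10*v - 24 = (v - 3)*(v^2 + 6*v + 8) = (v - 3)*(v + 2)*(v + 4)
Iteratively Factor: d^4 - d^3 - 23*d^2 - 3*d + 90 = (d + 3)*(d^3 - 4*d^2 - 11*d + 30) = (d - 2)*(d + 3)*(d^2 - 2*d - 15) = (d - 5)*(d - 2)*(d + 3)*(d + 3)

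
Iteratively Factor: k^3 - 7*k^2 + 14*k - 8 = (k - 1)*(k^2 - 6*k + 8) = (k - 2)*(k - 1)*(k - 4)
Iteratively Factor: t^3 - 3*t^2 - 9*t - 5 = (t - 5)*(t^2 + 2*t + 1) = (t - 5)*(t + 1)*(t + 1)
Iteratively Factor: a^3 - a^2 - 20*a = (a + 4)*(a^2 - 5*a) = (a - 5)*(a + 4)*(a)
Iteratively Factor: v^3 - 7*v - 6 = (v + 1)*(v^2 - v - 6) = (v - 3)*(v + 1)*(v + 2)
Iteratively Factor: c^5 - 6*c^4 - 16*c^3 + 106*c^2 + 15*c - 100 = (c + 4)*(c^4 - 10*c^3 + 24*c^2 + 10*c - 25) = (c + 1)*(c + 4)*(c^3 - 11*c^2 + 35*c - 25) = (c - 5)*(c + 1)*(c + 4)*(c^2 - 6*c + 5) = (c - 5)^2*(c + 1)*(c + 4)*(c - 1)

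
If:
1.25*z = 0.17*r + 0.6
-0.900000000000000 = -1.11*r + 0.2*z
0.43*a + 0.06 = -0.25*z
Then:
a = -0.49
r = 0.92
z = 0.61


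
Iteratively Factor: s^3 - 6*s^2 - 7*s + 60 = (s - 4)*(s^2 - 2*s - 15) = (s - 5)*(s - 4)*(s + 3)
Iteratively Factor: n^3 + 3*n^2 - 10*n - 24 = (n + 2)*(n^2 + n - 12) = (n + 2)*(n + 4)*(n - 3)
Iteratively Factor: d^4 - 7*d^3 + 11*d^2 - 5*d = (d - 1)*(d^3 - 6*d^2 + 5*d) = d*(d - 1)*(d^2 - 6*d + 5) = d*(d - 1)^2*(d - 5)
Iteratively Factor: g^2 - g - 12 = (g - 4)*(g + 3)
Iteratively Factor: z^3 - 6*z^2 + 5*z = (z)*(z^2 - 6*z + 5) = z*(z - 1)*(z - 5)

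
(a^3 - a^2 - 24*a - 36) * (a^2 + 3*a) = a^5 + 2*a^4 - 27*a^3 - 108*a^2 - 108*a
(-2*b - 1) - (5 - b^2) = b^2 - 2*b - 6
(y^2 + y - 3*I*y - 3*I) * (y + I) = y^3 + y^2 - 2*I*y^2 + 3*y - 2*I*y + 3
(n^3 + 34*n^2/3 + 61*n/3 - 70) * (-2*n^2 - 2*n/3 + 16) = -2*n^5 - 70*n^4/3 - 290*n^3/9 + 2770*n^2/9 + 372*n - 1120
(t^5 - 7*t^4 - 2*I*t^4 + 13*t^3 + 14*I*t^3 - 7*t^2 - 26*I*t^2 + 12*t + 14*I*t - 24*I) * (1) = t^5 - 7*t^4 - 2*I*t^4 + 13*t^3 + 14*I*t^3 - 7*t^2 - 26*I*t^2 + 12*t + 14*I*t - 24*I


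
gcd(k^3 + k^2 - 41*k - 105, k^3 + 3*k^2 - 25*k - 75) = k^2 + 8*k + 15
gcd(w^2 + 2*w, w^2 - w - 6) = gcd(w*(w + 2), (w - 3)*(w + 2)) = w + 2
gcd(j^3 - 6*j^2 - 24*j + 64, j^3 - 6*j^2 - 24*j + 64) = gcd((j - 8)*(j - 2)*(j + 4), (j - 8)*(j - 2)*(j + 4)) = j^3 - 6*j^2 - 24*j + 64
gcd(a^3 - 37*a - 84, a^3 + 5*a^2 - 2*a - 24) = a^2 + 7*a + 12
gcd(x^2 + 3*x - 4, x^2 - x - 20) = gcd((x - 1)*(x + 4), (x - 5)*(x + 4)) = x + 4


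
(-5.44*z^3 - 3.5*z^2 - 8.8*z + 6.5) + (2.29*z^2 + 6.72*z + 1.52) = -5.44*z^3 - 1.21*z^2 - 2.08*z + 8.02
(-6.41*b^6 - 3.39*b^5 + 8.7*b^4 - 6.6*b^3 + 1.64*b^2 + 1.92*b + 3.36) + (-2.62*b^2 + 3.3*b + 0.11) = -6.41*b^6 - 3.39*b^5 + 8.7*b^4 - 6.6*b^3 - 0.98*b^2 + 5.22*b + 3.47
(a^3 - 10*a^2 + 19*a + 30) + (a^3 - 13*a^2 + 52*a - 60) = 2*a^3 - 23*a^2 + 71*a - 30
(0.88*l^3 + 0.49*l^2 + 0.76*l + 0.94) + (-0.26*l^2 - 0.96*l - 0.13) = 0.88*l^3 + 0.23*l^2 - 0.2*l + 0.81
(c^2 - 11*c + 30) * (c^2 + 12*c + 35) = c^4 + c^3 - 67*c^2 - 25*c + 1050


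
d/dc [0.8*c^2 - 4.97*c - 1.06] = 1.6*c - 4.97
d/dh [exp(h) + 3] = exp(h)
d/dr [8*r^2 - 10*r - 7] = 16*r - 10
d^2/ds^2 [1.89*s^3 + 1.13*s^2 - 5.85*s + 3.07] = 11.34*s + 2.26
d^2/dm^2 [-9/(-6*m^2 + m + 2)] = 18*(36*m^2 - 6*m - (12*m - 1)^2 - 12)/(-6*m^2 + m + 2)^3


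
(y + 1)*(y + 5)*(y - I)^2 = y^4 + 6*y^3 - 2*I*y^3 + 4*y^2 - 12*I*y^2 - 6*y - 10*I*y - 5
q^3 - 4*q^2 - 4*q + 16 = (q - 4)*(q - 2)*(q + 2)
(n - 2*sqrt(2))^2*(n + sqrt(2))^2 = n^4 - 2*sqrt(2)*n^3 - 6*n^2 + 8*sqrt(2)*n + 16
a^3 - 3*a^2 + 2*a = a*(a - 2)*(a - 1)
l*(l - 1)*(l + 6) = l^3 + 5*l^2 - 6*l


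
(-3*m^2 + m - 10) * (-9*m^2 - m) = 27*m^4 - 6*m^3 + 89*m^2 + 10*m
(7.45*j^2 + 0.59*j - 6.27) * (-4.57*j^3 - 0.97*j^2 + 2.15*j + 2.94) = -34.0465*j^5 - 9.9228*j^4 + 44.0991*j^3 + 29.2534*j^2 - 11.7459*j - 18.4338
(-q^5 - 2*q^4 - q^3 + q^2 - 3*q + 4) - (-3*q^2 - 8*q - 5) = -q^5 - 2*q^4 - q^3 + 4*q^2 + 5*q + 9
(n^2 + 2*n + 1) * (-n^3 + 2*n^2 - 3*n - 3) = -n^5 - 7*n^2 - 9*n - 3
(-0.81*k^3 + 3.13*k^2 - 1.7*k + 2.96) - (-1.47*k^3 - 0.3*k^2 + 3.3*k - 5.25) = 0.66*k^3 + 3.43*k^2 - 5.0*k + 8.21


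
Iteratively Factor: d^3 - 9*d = (d)*(d^2 - 9) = d*(d + 3)*(d - 3)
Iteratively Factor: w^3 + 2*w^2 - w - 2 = (w + 2)*(w^2 - 1) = (w + 1)*(w + 2)*(w - 1)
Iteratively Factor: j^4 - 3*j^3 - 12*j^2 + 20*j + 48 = (j + 2)*(j^3 - 5*j^2 - 2*j + 24) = (j - 4)*(j + 2)*(j^2 - j - 6) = (j - 4)*(j + 2)^2*(j - 3)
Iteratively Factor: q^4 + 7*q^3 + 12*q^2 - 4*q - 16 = (q + 4)*(q^3 + 3*q^2 - 4) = (q + 2)*(q + 4)*(q^2 + q - 2) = (q + 2)^2*(q + 4)*(q - 1)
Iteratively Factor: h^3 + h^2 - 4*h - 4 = (h + 2)*(h^2 - h - 2) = (h + 1)*(h + 2)*(h - 2)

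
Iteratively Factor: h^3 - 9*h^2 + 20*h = (h - 4)*(h^2 - 5*h) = (h - 5)*(h - 4)*(h)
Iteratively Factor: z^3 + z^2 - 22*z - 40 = (z + 2)*(z^2 - z - 20) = (z + 2)*(z + 4)*(z - 5)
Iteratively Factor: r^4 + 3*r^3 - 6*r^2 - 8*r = (r + 1)*(r^3 + 2*r^2 - 8*r) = r*(r + 1)*(r^2 + 2*r - 8) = r*(r + 1)*(r + 4)*(r - 2)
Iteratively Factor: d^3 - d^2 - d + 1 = (d - 1)*(d^2 - 1) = (d - 1)^2*(d + 1)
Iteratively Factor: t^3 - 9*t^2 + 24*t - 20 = (t - 2)*(t^2 - 7*t + 10) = (t - 5)*(t - 2)*(t - 2)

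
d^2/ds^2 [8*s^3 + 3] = 48*s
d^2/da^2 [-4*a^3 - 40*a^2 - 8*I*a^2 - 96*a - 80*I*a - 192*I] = -24*a - 80 - 16*I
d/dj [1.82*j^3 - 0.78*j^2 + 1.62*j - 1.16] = 5.46*j^2 - 1.56*j + 1.62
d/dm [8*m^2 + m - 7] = 16*m + 1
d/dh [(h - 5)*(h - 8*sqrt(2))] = 2*h - 8*sqrt(2) - 5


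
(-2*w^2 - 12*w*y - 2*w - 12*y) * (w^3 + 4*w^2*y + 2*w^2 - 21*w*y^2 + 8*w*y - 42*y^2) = -2*w^5 - 20*w^4*y - 6*w^4 - 6*w^3*y^2 - 60*w^3*y - 4*w^3 + 252*w^2*y^3 - 18*w^2*y^2 - 40*w^2*y + 756*w*y^3 - 12*w*y^2 + 504*y^3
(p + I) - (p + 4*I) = -3*I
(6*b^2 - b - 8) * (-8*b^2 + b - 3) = -48*b^4 + 14*b^3 + 45*b^2 - 5*b + 24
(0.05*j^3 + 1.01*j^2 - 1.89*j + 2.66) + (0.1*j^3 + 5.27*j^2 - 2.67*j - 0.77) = 0.15*j^3 + 6.28*j^2 - 4.56*j + 1.89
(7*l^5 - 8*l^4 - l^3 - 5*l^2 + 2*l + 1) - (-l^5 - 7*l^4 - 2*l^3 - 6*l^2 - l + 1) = 8*l^5 - l^4 + l^3 + l^2 + 3*l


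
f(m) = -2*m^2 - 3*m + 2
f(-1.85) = 0.70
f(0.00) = 2.00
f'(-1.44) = 2.76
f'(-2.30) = 6.20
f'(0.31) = -4.24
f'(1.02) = -7.08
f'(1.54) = -9.16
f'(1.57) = -9.28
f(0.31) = 0.88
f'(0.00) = -3.00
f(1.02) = -3.14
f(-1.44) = 2.17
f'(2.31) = -12.24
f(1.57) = -7.64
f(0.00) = 2.00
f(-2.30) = -1.68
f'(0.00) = -3.00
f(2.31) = -15.60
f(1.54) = -7.36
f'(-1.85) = 4.40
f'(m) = -4*m - 3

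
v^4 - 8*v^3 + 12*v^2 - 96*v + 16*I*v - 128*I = (v - 8)*(v - 4*I)*(v + 2*I)^2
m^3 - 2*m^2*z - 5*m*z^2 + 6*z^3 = (m - 3*z)*(m - z)*(m + 2*z)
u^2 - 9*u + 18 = (u - 6)*(u - 3)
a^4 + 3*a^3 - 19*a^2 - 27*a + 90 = (a - 3)*(a - 2)*(a + 3)*(a + 5)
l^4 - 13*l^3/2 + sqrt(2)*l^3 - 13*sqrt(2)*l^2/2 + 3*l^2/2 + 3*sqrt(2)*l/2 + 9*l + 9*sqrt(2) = (l - 6)*(l - 3/2)*(l + 1)*(l + sqrt(2))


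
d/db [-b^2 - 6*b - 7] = -2*b - 6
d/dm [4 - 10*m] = -10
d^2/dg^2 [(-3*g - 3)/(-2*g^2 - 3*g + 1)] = 6*((g + 1)*(4*g + 3)^2 - (6*g + 5)*(2*g^2 + 3*g - 1))/(2*g^2 + 3*g - 1)^3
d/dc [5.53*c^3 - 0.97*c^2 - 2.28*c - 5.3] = 16.59*c^2 - 1.94*c - 2.28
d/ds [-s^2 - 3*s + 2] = -2*s - 3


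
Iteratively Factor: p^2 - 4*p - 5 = (p - 5)*(p + 1)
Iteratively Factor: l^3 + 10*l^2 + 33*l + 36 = (l + 3)*(l^2 + 7*l + 12) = (l + 3)*(l + 4)*(l + 3)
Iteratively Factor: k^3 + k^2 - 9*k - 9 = (k - 3)*(k^2 + 4*k + 3) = (k - 3)*(k + 3)*(k + 1)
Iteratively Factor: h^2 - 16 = (h + 4)*(h - 4)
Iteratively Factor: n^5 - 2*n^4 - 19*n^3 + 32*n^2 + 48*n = (n + 1)*(n^4 - 3*n^3 - 16*n^2 + 48*n) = (n + 1)*(n + 4)*(n^3 - 7*n^2 + 12*n) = (n - 4)*(n + 1)*(n + 4)*(n^2 - 3*n) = (n - 4)*(n - 3)*(n + 1)*(n + 4)*(n)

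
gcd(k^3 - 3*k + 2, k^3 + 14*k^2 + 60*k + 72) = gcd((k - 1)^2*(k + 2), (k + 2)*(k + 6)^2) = k + 2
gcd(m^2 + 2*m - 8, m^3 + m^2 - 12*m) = m + 4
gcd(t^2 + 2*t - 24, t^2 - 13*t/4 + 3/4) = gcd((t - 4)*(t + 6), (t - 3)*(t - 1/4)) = 1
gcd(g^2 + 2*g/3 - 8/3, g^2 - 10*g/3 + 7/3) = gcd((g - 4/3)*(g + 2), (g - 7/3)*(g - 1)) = 1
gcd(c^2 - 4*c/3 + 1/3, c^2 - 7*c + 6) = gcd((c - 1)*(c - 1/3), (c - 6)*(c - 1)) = c - 1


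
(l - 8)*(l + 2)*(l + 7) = l^3 + l^2 - 58*l - 112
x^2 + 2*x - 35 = (x - 5)*(x + 7)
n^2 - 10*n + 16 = (n - 8)*(n - 2)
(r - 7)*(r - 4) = r^2 - 11*r + 28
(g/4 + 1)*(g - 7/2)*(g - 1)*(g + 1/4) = g^4/4 - g^3/16 - 117*g^2/32 + 83*g/32 + 7/8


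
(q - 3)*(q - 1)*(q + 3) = q^3 - q^2 - 9*q + 9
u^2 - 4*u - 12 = (u - 6)*(u + 2)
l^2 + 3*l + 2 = (l + 1)*(l + 2)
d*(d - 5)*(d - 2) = d^3 - 7*d^2 + 10*d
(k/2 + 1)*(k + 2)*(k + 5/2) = k^3/2 + 13*k^2/4 + 7*k + 5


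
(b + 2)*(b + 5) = b^2 + 7*b + 10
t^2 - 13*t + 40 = (t - 8)*(t - 5)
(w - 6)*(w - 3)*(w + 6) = w^3 - 3*w^2 - 36*w + 108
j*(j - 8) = j^2 - 8*j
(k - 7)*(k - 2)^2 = k^3 - 11*k^2 + 32*k - 28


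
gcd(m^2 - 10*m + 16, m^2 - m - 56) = m - 8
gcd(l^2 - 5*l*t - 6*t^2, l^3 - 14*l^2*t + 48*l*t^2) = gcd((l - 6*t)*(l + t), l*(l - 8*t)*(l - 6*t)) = -l + 6*t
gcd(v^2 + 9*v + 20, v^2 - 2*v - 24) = v + 4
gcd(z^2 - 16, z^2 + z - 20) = z - 4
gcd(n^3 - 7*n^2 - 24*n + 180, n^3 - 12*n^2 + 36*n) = n^2 - 12*n + 36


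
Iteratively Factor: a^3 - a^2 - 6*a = (a - 3)*(a^2 + 2*a) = (a - 3)*(a + 2)*(a)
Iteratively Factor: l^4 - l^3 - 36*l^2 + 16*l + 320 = (l - 5)*(l^3 + 4*l^2 - 16*l - 64) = (l - 5)*(l + 4)*(l^2 - 16) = (l - 5)*(l - 4)*(l + 4)*(l + 4)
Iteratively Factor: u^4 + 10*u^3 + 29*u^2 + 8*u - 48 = (u + 4)*(u^3 + 6*u^2 + 5*u - 12) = (u + 3)*(u + 4)*(u^2 + 3*u - 4) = (u + 3)*(u + 4)^2*(u - 1)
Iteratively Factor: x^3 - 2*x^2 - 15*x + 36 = (x - 3)*(x^2 + x - 12) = (x - 3)^2*(x + 4)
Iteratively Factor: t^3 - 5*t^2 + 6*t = (t - 3)*(t^2 - 2*t) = t*(t - 3)*(t - 2)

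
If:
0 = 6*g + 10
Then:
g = -5/3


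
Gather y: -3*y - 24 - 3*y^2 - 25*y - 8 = -3*y^2 - 28*y - 32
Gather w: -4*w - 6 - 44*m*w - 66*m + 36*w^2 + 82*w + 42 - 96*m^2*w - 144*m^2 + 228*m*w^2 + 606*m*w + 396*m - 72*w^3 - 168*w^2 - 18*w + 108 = -144*m^2 + 330*m - 72*w^3 + w^2*(228*m - 132) + w*(-96*m^2 + 562*m + 60) + 144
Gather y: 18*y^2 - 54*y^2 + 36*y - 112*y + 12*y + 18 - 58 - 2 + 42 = -36*y^2 - 64*y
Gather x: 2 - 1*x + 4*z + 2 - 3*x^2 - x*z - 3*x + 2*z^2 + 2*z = -3*x^2 + x*(-z - 4) + 2*z^2 + 6*z + 4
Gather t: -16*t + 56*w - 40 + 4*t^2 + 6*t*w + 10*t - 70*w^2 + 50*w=4*t^2 + t*(6*w - 6) - 70*w^2 + 106*w - 40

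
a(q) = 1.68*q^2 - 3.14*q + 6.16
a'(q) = 3.36*q - 3.14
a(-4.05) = 46.43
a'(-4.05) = -16.75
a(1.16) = 4.78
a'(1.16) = 0.76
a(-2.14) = 20.57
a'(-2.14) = -10.33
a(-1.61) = 15.57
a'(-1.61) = -8.55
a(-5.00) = 63.86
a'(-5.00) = -19.94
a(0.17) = 5.67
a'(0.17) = -2.57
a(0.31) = 5.35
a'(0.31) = -2.10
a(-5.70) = 78.64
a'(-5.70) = -22.29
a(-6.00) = 85.48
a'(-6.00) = -23.30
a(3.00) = 11.86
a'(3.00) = 6.94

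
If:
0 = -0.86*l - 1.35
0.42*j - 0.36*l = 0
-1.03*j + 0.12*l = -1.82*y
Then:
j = -1.35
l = -1.57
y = -0.66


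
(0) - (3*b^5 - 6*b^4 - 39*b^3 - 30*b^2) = -3*b^5 + 6*b^4 + 39*b^3 + 30*b^2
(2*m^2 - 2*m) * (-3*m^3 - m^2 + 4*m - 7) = -6*m^5 + 4*m^4 + 10*m^3 - 22*m^2 + 14*m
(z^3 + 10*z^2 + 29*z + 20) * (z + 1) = z^4 + 11*z^3 + 39*z^2 + 49*z + 20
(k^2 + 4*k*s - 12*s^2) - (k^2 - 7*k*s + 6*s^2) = 11*k*s - 18*s^2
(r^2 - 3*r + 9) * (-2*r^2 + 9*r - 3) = -2*r^4 + 15*r^3 - 48*r^2 + 90*r - 27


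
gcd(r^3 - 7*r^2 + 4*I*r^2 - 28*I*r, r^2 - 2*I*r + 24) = r + 4*I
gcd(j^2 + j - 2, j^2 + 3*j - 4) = j - 1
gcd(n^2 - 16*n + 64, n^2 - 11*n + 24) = n - 8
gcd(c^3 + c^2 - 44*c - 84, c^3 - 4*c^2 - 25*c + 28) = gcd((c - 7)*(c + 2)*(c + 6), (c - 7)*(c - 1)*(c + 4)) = c - 7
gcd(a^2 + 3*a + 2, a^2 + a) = a + 1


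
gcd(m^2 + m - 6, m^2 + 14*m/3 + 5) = m + 3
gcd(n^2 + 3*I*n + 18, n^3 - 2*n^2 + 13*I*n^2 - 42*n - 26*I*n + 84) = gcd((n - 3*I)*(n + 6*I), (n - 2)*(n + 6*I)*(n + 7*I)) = n + 6*I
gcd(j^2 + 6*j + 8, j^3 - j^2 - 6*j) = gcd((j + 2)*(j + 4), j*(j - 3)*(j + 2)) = j + 2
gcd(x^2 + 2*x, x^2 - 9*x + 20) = 1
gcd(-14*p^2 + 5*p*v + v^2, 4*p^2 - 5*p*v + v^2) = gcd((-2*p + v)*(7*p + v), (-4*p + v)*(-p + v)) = 1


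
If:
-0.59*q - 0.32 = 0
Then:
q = -0.54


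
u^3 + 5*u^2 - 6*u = u*(u - 1)*(u + 6)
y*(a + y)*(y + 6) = a*y^2 + 6*a*y + y^3 + 6*y^2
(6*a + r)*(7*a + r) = 42*a^2 + 13*a*r + r^2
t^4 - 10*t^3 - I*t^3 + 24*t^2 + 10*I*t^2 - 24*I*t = t*(t - 6)*(t - 4)*(t - I)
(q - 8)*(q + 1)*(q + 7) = q^3 - 57*q - 56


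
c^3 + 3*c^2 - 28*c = c*(c - 4)*(c + 7)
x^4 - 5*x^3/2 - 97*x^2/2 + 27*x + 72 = (x - 8)*(x - 3/2)*(x + 1)*(x + 6)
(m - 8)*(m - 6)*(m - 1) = m^3 - 15*m^2 + 62*m - 48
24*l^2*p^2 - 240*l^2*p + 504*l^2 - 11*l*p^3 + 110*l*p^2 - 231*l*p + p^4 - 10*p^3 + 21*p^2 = (-8*l + p)*(-3*l + p)*(p - 7)*(p - 3)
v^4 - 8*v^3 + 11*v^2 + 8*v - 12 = (v - 6)*(v - 2)*(v - 1)*(v + 1)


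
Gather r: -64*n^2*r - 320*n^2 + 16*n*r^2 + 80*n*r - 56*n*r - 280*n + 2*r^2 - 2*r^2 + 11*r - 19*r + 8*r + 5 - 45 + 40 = -320*n^2 + 16*n*r^2 - 280*n + r*(-64*n^2 + 24*n)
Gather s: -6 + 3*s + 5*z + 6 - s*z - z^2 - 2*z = s*(3 - z) - z^2 + 3*z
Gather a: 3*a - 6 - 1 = 3*a - 7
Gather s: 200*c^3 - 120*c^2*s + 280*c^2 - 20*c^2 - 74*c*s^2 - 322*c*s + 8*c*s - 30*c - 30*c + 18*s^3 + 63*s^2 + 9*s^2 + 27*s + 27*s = 200*c^3 + 260*c^2 - 60*c + 18*s^3 + s^2*(72 - 74*c) + s*(-120*c^2 - 314*c + 54)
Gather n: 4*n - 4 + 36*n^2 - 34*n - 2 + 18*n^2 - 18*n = 54*n^2 - 48*n - 6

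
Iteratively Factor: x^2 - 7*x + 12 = (x - 3)*(x - 4)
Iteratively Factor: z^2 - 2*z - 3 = (z + 1)*(z - 3)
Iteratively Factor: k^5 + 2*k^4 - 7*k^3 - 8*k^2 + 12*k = (k + 2)*(k^4 - 7*k^2 + 6*k) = (k - 1)*(k + 2)*(k^3 + k^2 - 6*k) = k*(k - 1)*(k + 2)*(k^2 + k - 6) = k*(k - 2)*(k - 1)*(k + 2)*(k + 3)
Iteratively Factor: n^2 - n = (n)*(n - 1)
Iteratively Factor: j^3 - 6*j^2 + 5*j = (j)*(j^2 - 6*j + 5) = j*(j - 1)*(j - 5)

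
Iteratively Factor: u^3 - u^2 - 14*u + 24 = (u - 2)*(u^2 + u - 12) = (u - 3)*(u - 2)*(u + 4)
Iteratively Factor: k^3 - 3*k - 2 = (k - 2)*(k^2 + 2*k + 1) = (k - 2)*(k + 1)*(k + 1)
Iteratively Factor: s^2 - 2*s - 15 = (s - 5)*(s + 3)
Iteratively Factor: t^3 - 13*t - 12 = (t - 4)*(t^2 + 4*t + 3) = (t - 4)*(t + 1)*(t + 3)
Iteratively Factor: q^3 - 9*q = (q + 3)*(q^2 - 3*q) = (q - 3)*(q + 3)*(q)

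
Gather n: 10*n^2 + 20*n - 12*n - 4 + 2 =10*n^2 + 8*n - 2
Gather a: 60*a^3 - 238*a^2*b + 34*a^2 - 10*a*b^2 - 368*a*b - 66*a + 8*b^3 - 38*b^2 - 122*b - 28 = 60*a^3 + a^2*(34 - 238*b) + a*(-10*b^2 - 368*b - 66) + 8*b^3 - 38*b^2 - 122*b - 28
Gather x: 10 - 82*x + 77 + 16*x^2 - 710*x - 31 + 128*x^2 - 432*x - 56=144*x^2 - 1224*x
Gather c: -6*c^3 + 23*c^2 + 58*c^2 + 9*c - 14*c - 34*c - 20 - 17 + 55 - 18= -6*c^3 + 81*c^2 - 39*c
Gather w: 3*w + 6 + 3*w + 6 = 6*w + 12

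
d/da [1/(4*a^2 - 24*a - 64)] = (3 - a)/(2*(-a^2 + 6*a + 16)^2)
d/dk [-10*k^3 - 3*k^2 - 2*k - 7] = -30*k^2 - 6*k - 2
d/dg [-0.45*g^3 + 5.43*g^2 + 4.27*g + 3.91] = -1.35*g^2 + 10.86*g + 4.27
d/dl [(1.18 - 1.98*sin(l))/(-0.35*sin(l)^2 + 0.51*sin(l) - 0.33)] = (-0.693*sin(l)^2 + 0.826*sin(l) + 0.0516)*cos(l)/(0.1225*sin(l)^4 - 0.357*sin(l)^3 + 0.4911*sin(l)^2 - 0.3366*sin(l) + 0.1089)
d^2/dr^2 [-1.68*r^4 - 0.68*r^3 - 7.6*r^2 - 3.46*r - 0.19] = -20.16*r^2 - 4.08*r - 15.2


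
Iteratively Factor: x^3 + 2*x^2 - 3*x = (x)*(x^2 + 2*x - 3) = x*(x - 1)*(x + 3)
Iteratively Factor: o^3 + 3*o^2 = (o)*(o^2 + 3*o) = o^2*(o + 3)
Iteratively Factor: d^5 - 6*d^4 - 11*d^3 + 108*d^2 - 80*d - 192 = (d + 4)*(d^4 - 10*d^3 + 29*d^2 - 8*d - 48) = (d - 4)*(d + 4)*(d^3 - 6*d^2 + 5*d + 12) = (d - 4)^2*(d + 4)*(d^2 - 2*d - 3) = (d - 4)^2*(d - 3)*(d + 4)*(d + 1)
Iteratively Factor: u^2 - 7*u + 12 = (u - 3)*(u - 4)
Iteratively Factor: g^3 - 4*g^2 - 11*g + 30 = (g - 2)*(g^2 - 2*g - 15) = (g - 5)*(g - 2)*(g + 3)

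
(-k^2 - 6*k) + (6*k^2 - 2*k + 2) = 5*k^2 - 8*k + 2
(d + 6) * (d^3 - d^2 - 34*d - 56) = d^4 + 5*d^3 - 40*d^2 - 260*d - 336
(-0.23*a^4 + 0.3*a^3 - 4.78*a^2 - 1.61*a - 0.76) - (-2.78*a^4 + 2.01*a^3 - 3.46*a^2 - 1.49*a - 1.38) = 2.55*a^4 - 1.71*a^3 - 1.32*a^2 - 0.12*a + 0.62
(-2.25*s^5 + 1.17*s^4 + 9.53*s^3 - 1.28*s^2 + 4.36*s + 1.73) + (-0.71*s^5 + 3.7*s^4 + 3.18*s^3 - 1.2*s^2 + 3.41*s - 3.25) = -2.96*s^5 + 4.87*s^4 + 12.71*s^3 - 2.48*s^2 + 7.77*s - 1.52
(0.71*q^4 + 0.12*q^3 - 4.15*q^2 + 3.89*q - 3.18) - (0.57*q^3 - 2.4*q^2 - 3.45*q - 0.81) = 0.71*q^4 - 0.45*q^3 - 1.75*q^2 + 7.34*q - 2.37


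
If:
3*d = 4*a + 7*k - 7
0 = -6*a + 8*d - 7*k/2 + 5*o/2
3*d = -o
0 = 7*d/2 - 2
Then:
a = -57/56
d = 4/7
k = 179/98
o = -12/7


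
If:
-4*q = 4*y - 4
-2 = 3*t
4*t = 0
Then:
No Solution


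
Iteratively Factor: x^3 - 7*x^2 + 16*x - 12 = (x - 2)*(x^2 - 5*x + 6) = (x - 2)^2*(x - 3)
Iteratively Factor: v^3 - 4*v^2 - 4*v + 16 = (v + 2)*(v^2 - 6*v + 8) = (v - 2)*(v + 2)*(v - 4)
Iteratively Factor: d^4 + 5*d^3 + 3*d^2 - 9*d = (d - 1)*(d^3 + 6*d^2 + 9*d) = (d - 1)*(d + 3)*(d^2 + 3*d) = d*(d - 1)*(d + 3)*(d + 3)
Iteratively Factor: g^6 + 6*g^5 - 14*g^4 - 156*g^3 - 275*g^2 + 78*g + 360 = (g - 1)*(g^5 + 7*g^4 - 7*g^3 - 163*g^2 - 438*g - 360) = (g - 1)*(g + 3)*(g^4 + 4*g^3 - 19*g^2 - 106*g - 120) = (g - 1)*(g + 3)*(g + 4)*(g^3 - 19*g - 30) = (g - 1)*(g + 2)*(g + 3)*(g + 4)*(g^2 - 2*g - 15) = (g - 5)*(g - 1)*(g + 2)*(g + 3)*(g + 4)*(g + 3)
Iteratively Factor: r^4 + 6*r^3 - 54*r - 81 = (r + 3)*(r^3 + 3*r^2 - 9*r - 27) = (r - 3)*(r + 3)*(r^2 + 6*r + 9) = (r - 3)*(r + 3)^2*(r + 3)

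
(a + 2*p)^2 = a^2 + 4*a*p + 4*p^2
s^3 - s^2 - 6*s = s*(s - 3)*(s + 2)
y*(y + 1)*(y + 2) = y^3 + 3*y^2 + 2*y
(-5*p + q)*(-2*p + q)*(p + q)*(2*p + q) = 20*p^4 + 16*p^3*q - 9*p^2*q^2 - 4*p*q^3 + q^4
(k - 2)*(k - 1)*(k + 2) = k^3 - k^2 - 4*k + 4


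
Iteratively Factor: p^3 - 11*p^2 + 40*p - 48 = (p - 3)*(p^2 - 8*p + 16) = (p - 4)*(p - 3)*(p - 4)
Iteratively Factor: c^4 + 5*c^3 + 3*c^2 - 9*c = (c - 1)*(c^3 + 6*c^2 + 9*c) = c*(c - 1)*(c^2 + 6*c + 9) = c*(c - 1)*(c + 3)*(c + 3)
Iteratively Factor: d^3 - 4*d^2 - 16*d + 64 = (d - 4)*(d^2 - 16) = (d - 4)*(d + 4)*(d - 4)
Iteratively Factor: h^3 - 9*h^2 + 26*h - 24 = (h - 3)*(h^2 - 6*h + 8) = (h - 3)*(h - 2)*(h - 4)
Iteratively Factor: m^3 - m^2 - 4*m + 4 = (m - 1)*(m^2 - 4) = (m - 1)*(m + 2)*(m - 2)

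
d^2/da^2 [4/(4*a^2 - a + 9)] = 8*(-16*a^2 + 4*a + (8*a - 1)^2 - 36)/(4*a^2 - a + 9)^3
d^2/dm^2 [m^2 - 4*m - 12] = 2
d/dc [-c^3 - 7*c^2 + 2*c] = -3*c^2 - 14*c + 2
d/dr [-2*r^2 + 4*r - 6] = 4 - 4*r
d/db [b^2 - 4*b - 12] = 2*b - 4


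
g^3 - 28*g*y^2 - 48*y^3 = (g - 6*y)*(g + 2*y)*(g + 4*y)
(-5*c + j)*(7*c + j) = -35*c^2 + 2*c*j + j^2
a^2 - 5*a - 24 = (a - 8)*(a + 3)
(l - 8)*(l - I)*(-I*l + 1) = -I*l^3 + 8*I*l^2 - I*l + 8*I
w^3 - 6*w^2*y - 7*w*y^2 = w*(w - 7*y)*(w + y)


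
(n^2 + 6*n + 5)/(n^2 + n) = (n + 5)/n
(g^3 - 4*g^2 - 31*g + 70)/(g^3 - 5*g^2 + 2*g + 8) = (g^2 - 2*g - 35)/(g^2 - 3*g - 4)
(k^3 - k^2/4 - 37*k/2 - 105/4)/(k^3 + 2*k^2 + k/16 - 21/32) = 8*(k^2 - 2*k - 15)/(8*k^2 + 2*k - 3)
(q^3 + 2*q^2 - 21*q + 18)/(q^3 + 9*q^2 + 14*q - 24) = (q - 3)/(q + 4)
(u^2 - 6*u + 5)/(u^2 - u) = (u - 5)/u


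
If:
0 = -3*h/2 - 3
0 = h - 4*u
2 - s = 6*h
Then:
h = -2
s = 14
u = -1/2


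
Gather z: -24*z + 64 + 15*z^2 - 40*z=15*z^2 - 64*z + 64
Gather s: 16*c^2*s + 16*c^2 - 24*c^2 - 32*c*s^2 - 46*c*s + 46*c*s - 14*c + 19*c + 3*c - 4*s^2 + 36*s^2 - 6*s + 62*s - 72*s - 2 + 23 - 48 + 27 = -8*c^2 + 8*c + s^2*(32 - 32*c) + s*(16*c^2 - 16)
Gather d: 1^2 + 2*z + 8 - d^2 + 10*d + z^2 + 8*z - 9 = -d^2 + 10*d + z^2 + 10*z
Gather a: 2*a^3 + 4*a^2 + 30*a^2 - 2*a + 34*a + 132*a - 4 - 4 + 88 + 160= 2*a^3 + 34*a^2 + 164*a + 240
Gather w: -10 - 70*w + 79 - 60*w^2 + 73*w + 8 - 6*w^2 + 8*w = -66*w^2 + 11*w + 77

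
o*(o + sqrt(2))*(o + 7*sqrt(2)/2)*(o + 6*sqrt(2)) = o^4 + 21*sqrt(2)*o^3/2 + 61*o^2 + 42*sqrt(2)*o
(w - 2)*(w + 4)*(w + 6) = w^3 + 8*w^2 + 4*w - 48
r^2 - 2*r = r*(r - 2)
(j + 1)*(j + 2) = j^2 + 3*j + 2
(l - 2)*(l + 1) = l^2 - l - 2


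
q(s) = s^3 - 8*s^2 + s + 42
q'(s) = 3*s^2 - 16*s + 1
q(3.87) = -15.98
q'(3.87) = -15.99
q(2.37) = 12.75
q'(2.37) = -20.07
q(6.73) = -8.79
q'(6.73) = 29.20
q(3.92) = -16.77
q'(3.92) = -15.62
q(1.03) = 35.64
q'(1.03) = -12.30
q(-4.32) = -192.24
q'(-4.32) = 126.11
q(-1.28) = 25.52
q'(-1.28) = 26.40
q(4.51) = -24.48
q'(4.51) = -10.14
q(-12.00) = -2850.00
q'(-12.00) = 625.00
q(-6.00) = -468.00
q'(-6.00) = 205.00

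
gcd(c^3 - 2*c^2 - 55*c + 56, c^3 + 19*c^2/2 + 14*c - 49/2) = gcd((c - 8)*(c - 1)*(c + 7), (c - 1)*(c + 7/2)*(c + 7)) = c^2 + 6*c - 7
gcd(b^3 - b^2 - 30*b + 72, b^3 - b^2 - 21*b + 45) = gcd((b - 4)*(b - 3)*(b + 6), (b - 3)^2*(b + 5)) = b - 3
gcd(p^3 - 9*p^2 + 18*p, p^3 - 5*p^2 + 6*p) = p^2 - 3*p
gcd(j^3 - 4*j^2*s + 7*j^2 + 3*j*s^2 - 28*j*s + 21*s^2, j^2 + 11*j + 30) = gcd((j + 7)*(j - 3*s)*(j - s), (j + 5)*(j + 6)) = 1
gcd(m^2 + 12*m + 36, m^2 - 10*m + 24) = 1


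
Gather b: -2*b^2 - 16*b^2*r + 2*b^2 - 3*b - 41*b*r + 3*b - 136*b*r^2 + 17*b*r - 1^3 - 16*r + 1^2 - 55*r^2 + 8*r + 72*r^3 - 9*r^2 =-16*b^2*r + b*(-136*r^2 - 24*r) + 72*r^3 - 64*r^2 - 8*r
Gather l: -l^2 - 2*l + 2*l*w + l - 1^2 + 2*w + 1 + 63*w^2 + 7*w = -l^2 + l*(2*w - 1) + 63*w^2 + 9*w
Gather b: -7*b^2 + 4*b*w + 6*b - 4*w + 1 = -7*b^2 + b*(4*w + 6) - 4*w + 1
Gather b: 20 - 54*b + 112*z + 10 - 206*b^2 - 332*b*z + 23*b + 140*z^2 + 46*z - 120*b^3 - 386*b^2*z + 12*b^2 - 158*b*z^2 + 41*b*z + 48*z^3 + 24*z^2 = -120*b^3 + b^2*(-386*z - 194) + b*(-158*z^2 - 291*z - 31) + 48*z^3 + 164*z^2 + 158*z + 30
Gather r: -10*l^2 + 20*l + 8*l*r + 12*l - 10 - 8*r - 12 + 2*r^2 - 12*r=-10*l^2 + 32*l + 2*r^2 + r*(8*l - 20) - 22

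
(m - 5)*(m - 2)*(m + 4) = m^3 - 3*m^2 - 18*m + 40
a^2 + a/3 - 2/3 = (a - 2/3)*(a + 1)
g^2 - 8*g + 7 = (g - 7)*(g - 1)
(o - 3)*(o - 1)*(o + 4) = o^3 - 13*o + 12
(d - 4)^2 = d^2 - 8*d + 16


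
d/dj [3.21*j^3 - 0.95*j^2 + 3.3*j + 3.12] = 9.63*j^2 - 1.9*j + 3.3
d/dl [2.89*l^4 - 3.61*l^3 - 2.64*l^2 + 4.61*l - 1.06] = 11.56*l^3 - 10.83*l^2 - 5.28*l + 4.61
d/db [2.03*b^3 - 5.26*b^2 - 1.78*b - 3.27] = 6.09*b^2 - 10.52*b - 1.78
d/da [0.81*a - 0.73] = 0.810000000000000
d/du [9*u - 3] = 9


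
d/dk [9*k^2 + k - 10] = 18*k + 1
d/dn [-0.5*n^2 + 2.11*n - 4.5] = 2.11 - 1.0*n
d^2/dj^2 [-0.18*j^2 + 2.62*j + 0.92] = -0.360000000000000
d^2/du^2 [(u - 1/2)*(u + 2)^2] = 6*u + 7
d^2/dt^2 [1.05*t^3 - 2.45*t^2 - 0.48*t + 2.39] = 6.3*t - 4.9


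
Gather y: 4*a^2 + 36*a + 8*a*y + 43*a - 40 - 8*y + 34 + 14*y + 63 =4*a^2 + 79*a + y*(8*a + 6) + 57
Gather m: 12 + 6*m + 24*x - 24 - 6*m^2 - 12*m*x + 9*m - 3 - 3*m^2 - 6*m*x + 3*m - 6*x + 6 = -9*m^2 + m*(18 - 18*x) + 18*x - 9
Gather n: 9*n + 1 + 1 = 9*n + 2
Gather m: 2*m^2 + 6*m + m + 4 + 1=2*m^2 + 7*m + 5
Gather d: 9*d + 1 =9*d + 1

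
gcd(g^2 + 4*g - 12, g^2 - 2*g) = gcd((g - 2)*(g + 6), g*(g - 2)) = g - 2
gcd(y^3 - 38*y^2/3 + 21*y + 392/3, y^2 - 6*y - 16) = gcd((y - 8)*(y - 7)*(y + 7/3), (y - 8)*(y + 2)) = y - 8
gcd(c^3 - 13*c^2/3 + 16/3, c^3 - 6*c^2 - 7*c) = c + 1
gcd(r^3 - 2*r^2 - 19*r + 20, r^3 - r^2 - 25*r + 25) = r^2 - 6*r + 5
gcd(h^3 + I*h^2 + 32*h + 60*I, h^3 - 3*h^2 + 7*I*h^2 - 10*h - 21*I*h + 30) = h^2 + 7*I*h - 10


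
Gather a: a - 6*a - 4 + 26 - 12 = 10 - 5*a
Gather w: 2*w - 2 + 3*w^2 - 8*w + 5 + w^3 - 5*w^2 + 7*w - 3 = w^3 - 2*w^2 + w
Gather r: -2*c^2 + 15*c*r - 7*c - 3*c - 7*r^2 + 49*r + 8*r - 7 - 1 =-2*c^2 - 10*c - 7*r^2 + r*(15*c + 57) - 8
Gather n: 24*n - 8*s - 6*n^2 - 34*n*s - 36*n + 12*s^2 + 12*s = -6*n^2 + n*(-34*s - 12) + 12*s^2 + 4*s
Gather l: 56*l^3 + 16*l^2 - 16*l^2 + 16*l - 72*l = 56*l^3 - 56*l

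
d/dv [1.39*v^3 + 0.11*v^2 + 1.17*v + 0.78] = 4.17*v^2 + 0.22*v + 1.17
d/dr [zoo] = 0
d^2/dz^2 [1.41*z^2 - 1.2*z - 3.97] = 2.82000000000000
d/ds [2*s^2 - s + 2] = 4*s - 1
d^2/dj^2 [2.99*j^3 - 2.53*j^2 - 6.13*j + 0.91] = 17.94*j - 5.06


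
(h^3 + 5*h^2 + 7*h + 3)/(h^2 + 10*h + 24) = (h^3 + 5*h^2 + 7*h + 3)/(h^2 + 10*h + 24)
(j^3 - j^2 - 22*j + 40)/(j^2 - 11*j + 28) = (j^2 + 3*j - 10)/(j - 7)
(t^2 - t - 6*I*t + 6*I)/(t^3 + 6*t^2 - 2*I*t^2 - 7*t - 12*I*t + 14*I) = (t - 6*I)/(t^2 + t*(7 - 2*I) - 14*I)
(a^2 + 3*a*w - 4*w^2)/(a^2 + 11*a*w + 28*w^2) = (a - w)/(a + 7*w)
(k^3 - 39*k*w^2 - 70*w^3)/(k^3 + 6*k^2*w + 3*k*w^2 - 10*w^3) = (-k + 7*w)/(-k + w)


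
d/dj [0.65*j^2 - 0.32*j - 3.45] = 1.3*j - 0.32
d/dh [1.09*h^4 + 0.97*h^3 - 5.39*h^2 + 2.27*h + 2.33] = 4.36*h^3 + 2.91*h^2 - 10.78*h + 2.27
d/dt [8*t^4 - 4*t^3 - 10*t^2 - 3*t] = 32*t^3 - 12*t^2 - 20*t - 3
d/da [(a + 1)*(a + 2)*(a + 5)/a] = 2*a + 8 - 10/a^2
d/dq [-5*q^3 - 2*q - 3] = -15*q^2 - 2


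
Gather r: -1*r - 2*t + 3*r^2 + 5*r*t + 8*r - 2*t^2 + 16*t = 3*r^2 + r*(5*t + 7) - 2*t^2 + 14*t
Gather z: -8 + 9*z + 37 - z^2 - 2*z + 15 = -z^2 + 7*z + 44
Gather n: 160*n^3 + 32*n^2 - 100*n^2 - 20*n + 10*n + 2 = 160*n^3 - 68*n^2 - 10*n + 2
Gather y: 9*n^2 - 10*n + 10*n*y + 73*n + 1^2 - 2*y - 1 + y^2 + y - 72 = 9*n^2 + 63*n + y^2 + y*(10*n - 1) - 72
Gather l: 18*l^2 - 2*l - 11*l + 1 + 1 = 18*l^2 - 13*l + 2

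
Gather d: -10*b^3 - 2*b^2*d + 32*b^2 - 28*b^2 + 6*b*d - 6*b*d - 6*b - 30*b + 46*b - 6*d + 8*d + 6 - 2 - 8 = -10*b^3 + 4*b^2 + 10*b + d*(2 - 2*b^2) - 4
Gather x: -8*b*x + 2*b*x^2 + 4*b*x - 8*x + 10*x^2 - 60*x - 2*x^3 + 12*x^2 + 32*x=-2*x^3 + x^2*(2*b + 22) + x*(-4*b - 36)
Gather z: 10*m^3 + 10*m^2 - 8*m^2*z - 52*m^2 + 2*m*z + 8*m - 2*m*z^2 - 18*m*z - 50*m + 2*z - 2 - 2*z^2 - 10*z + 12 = 10*m^3 - 42*m^2 - 42*m + z^2*(-2*m - 2) + z*(-8*m^2 - 16*m - 8) + 10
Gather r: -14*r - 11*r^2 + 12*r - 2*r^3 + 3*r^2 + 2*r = -2*r^3 - 8*r^2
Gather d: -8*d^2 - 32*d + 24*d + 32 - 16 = -8*d^2 - 8*d + 16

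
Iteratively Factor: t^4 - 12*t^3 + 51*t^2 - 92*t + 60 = (t - 2)*(t^3 - 10*t^2 + 31*t - 30) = (t - 3)*(t - 2)*(t^2 - 7*t + 10) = (t - 5)*(t - 3)*(t - 2)*(t - 2)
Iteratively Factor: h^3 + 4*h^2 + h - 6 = (h + 3)*(h^2 + h - 2) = (h + 2)*(h + 3)*(h - 1)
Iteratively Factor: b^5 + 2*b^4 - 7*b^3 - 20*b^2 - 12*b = (b)*(b^4 + 2*b^3 - 7*b^2 - 20*b - 12) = b*(b + 2)*(b^3 - 7*b - 6) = b*(b + 1)*(b + 2)*(b^2 - b - 6) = b*(b - 3)*(b + 1)*(b + 2)*(b + 2)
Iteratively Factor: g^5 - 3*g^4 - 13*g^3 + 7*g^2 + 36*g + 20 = (g - 2)*(g^4 - g^3 - 15*g^2 - 23*g - 10) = (g - 2)*(g + 1)*(g^3 - 2*g^2 - 13*g - 10) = (g - 2)*(g + 1)*(g + 2)*(g^2 - 4*g - 5) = (g - 5)*(g - 2)*(g + 1)*(g + 2)*(g + 1)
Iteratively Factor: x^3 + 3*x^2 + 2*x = (x + 2)*(x^2 + x) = (x + 1)*(x + 2)*(x)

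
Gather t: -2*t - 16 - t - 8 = -3*t - 24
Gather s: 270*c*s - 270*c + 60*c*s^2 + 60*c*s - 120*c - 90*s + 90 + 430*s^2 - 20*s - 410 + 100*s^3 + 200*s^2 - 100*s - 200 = -390*c + 100*s^3 + s^2*(60*c + 630) + s*(330*c - 210) - 520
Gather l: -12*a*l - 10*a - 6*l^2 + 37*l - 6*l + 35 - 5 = -10*a - 6*l^2 + l*(31 - 12*a) + 30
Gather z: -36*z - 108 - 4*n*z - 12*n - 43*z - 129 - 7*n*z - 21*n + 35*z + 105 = -33*n + z*(-11*n - 44) - 132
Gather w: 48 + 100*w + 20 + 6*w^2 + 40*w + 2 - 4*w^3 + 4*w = -4*w^3 + 6*w^2 + 144*w + 70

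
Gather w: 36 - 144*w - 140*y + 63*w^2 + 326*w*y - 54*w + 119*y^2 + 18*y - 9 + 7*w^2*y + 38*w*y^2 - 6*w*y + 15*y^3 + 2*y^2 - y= w^2*(7*y + 63) + w*(38*y^2 + 320*y - 198) + 15*y^3 + 121*y^2 - 123*y + 27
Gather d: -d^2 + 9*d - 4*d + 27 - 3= -d^2 + 5*d + 24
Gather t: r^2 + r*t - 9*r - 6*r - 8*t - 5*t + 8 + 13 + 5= r^2 - 15*r + t*(r - 13) + 26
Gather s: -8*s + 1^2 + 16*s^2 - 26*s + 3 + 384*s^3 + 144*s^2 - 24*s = 384*s^3 + 160*s^2 - 58*s + 4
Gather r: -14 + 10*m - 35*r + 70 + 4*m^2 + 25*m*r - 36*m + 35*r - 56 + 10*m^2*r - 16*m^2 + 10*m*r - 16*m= -12*m^2 - 42*m + r*(10*m^2 + 35*m)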